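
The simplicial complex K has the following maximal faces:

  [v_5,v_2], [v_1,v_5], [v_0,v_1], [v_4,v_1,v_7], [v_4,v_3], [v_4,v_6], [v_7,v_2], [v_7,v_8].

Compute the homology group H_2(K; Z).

Fix the vertex order v_0 < v_1 < v_2 < v_3 < v_4 < v_5 < v_6 < v_7 < v_8 and write every simplex with vertices in increasing order. Then dim K = 2 and the simplices of K are:

  0-simplices (9): [v_0], [v_1], [v_2], [v_3], [v_4], [v_5], [v_6], [v_7], [v_8]
  1-simplices (10): [v_0,v_1], [v_1,v_4], [v_1,v_5], [v_1,v_7], [v_2,v_5], [v_2,v_7], [v_3,v_4], [v_4,v_6], [v_4,v_7], [v_7,v_8]
  2-simplices (1): [v_1,v_4,v_7]

so the chain groups are C_0 ≅ Z^9, C_1 ≅ Z^10, C_2 ≅ Z^1.

The boundary map ∂_1: C_1 → C_0 maps an edge to its endpoints' difference, ∂[p,q] = q − p.
As a 9×10 matrix over Z this has rank 8, with invariant factors (1,1,1,1,1,1,1,1).

The boundary map ∂_2: C_2 → C_1 sends each 2-simplex [p,q,r] to [q,r] − [p,r] + [p,q]. For instance
  ∂[v_1,v_4,v_7] = [v_4,v_7] − [v_1,v_7] + [v_1,v_4].
As a 10×1 matrix over Z this has rank 1, with invariant factors (1).

Now H_k = ker ∂_k / im ∂_{k+1}, so:

  H_2: rank ker ∂_2 − rank ∂_3 = (1 − 1) − 0 = 0, and there is no ∂_3, so H_2 = 0.

H_2 = 0.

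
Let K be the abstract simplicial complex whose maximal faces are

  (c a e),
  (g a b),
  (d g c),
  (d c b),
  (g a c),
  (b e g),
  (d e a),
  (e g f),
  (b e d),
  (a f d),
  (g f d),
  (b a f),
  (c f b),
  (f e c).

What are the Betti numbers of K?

K has 7 vertices, 21 edges, 14 triangles.
rank ∂_0 = 0, rank ∂_1 = 6 ⇒ b_0 = 7 − 0 − 6 = 1; all invariant factors of ∂_1 are 1 so no torsion. So H_0 = Z.
rank ∂_1 = 6, rank ∂_2 = 13 ⇒ b_1 = 21 − 6 − 13 = 2; all invariant factors of ∂_2 are 1 so no torsion. So H_1 = Z^2.
rank ∂_2 = 13, rank ∂_3 = 0 ⇒ b_2 = 14 − 13 − 0 = 1. So H_2 = Z.

b_0 = 1, b_1 = 2, b_2 = 1.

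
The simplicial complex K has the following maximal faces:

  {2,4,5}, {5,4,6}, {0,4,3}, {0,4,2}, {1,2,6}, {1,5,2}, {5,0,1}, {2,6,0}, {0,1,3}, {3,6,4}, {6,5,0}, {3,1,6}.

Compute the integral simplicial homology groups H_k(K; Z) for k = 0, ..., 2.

H_0 ≅ Z,  H_1 ≅ Z/2Z,  H_2 = 0.

Order the vertices as 0 < 1 < 2 < 3 < 4 < 5 < 6. Listing each simplex with vertices in this order, K has dimension 2 with simplices:

  0-simplices (7): [0], [1], [2], [3], [4], [5], [6]
  1-simplices (18): [0,1], [0,2], [0,3], [0,4], [0,5], [0,6], [1,2], [1,3], [1,5], [1,6], [2,4], [2,5], [2,6], [3,4], [3,6], [4,5], [4,6], [5,6]
  2-simplices (12): [0,1,3], [0,1,5], [0,2,4], [0,2,6], [0,3,4], [0,5,6], [1,2,5], [1,2,6], [1,3,6], [2,4,5], [3,4,6], [4,5,6]

giving chain groups C_0 ≅ Z^7, C_1 ≅ Z^18, C_2 ≅ Z^12.

The boundary map ∂_1: C_1 → C_0 is given by ∂[p,q] = [q] − [p].
This gives a 7×18 integer matrix of rank 6; reducing to Smith normal form yields diagonal entries (1,1,1,1,1,1).

∂_2: C_2 → C_1 acts by ∂[p,q,r] = [q,r] − [p,r] + [p,q]. For instance
  ∂[1,2,5] = [2,5] − [1,5] + [1,2],
  ∂[0,3,4] = [3,4] − [0,4] + [0,3].
The 18×12 boundary matrix has rank 12 and Smith normal form diag(1,1,1,1,1,1,1,1,1,1,1,2).

Reading off H_k = ker ∂_k / im ∂_{k+1}:

  H_0: rank C_0 − rank ∂_1 = 7 − 6 = 1, and the invariant factors of ∂_1 are all 1, so H_0 = Z.
  H_1: rank ker ∂_1 − rank ∂_2 = (18 − 6) − 12 = 0, and ∂_2 has invariant factor 2 > 1, so H_1 = Z/2Z.
  H_2: rank ker ∂_2 − rank ∂_3 = (12 − 12) − 0 = 0, and there is no ∂_3, so H_2 = 0.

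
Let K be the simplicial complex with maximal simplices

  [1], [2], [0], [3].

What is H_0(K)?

Fix the vertex order 0 < 1 < 2 < 3 and write every simplex with vertices in increasing order. Then dim K = 0 and the simplices of K are:

  0-simplices (4): [0], [1], [2], [3]

giving chain groups C_0 ≅ Z^4.

Reading off H_k = ker ∂_k / im ∂_{k+1}:

  H_0: rank C_0 − rank ∂_1 = 4 − 0 = 4, and there is no ∂_1, so H_0 ≅ Z^4.

H_0 ≅ Z^4.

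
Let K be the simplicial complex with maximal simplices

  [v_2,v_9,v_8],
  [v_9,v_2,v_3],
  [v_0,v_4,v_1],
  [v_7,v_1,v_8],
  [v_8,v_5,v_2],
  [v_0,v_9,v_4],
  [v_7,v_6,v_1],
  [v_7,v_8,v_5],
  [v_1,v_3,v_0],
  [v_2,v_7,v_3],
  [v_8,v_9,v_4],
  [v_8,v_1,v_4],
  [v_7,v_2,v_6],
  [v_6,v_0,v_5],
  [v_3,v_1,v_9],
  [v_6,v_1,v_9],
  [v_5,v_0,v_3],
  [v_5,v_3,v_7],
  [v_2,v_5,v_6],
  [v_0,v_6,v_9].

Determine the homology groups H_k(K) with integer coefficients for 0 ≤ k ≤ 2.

H_0 = Z,  H_1 = Z ⊕ Z/2,  H_2 = 0.

Take the total order v_0 < v_1 < v_2 < v_3 < v_4 < v_5 < v_6 < v_7 < v_8 < v_9 on the vertex set. Then K (dimension 2) consists of the simplices:

  0-simplices (10): [v_0], [v_1], [v_2], [v_3], [v_4], [v_5], [v_6], [v_7], [v_8], [v_9]
  1-simplices (30): (30 of them)
  2-simplices (20): (20 of them)

Hence C_0 ≅ Z^10, C_1 ≅ Z^30, C_2 ≅ Z^20.

∂_1: C_1 → C_0 is given by ∂[p,q] = [q] − [p]. For instance
  ∂[v_1,v_8] = [v_8] − [v_1].
The resulting 10×30 matrix has rank 9, and its Smith normal form has invariant factors (1,1,1,1,1,1,1,1,1).

The boundary map ∂_2: C_2 → C_1 maps a triangle to the signed sum of its edges. For instance
  ∂[v_2,v_5,v_6] = [v_5,v_6] − [v_2,v_6] + [v_2,v_5],
  ∂[v_2,v_5,v_8] = [v_5,v_8] − [v_2,v_8] + [v_2,v_5].
This gives a 30×20 integer matrix of rank 20; reducing to Smith normal form yields diagonal entries (1,1,1,1,1,1,1,1,1,1,1,1,1,1,1,1,1,1,1,2).

From H_k ≅ ker(∂_k) / im(∂_{k+1}) we obtain:

  H_0: rank C_0 − rank ∂_1 = 10 − 9 = 1, and the invariant factors of ∂_1 are all 1, so H_0 ≅ Z.
  H_1: rank ker ∂_1 − rank ∂_2 = (30 − 9) − 20 = 1, and ∂_2 has invariant factor 2 > 1, so H_1 ≅ Z ⊕ Z/2.
  H_2: rank ker ∂_2 − rank ∂_3 = (20 − 20) − 0 = 0, and there is no ∂_3, so H_2 ≅ 0.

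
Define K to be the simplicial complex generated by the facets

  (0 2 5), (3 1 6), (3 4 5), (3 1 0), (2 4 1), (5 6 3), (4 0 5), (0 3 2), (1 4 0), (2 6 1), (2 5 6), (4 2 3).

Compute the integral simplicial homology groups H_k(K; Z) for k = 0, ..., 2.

We work with the vertex ordering 0 < 1 < 2 < 3 < 4 < 5 < 6. The simplices of K, each written with vertices in increasing order, are:

  0-simplices (7): [0], [1], [2], [3], [4], [5], [6]
  1-simplices (18): [0,1], [0,2], [0,3], [0,4], [0,5], [1,2], [1,3], [1,4], [1,6], [2,3], [2,4], [2,5], [2,6], [3,4], [3,5], [3,6], [4,5], [5,6]
  2-simplices (12): [0,1,3], [0,1,4], [0,2,3], [0,2,5], [0,4,5], [1,2,4], [1,2,6], [1,3,6], [2,3,4], [2,5,6], [3,4,5], [3,5,6]

Hence C_0 ≅ Z^7, C_1 ≅ Z^18, C_2 ≅ Z^12.

The boundary map ∂_1: C_1 → C_0 maps an edge to its endpoints' difference, ∂[p,q] = q − p. For instance
  ∂[1,2] = [2] − [1].
As a 7×18 matrix over Z this has rank 6, with invariant factors (1,1,1,1,1,1).

The boundary map ∂_2: C_2 → C_1 maps a triangle to the signed sum of its edges. For instance
  ∂[2,5,6] = [5,6] − [2,6] + [2,5],
  ∂[1,2,4] = [2,4] − [1,4] + [1,2].
This gives a 18×12 integer matrix of rank 12; reducing to Smith normal form yields diagonal entries (1,1,1,1,1,1,1,1,1,1,1,2).

Reading off H_k = ker ∂_k / im ∂_{k+1}:

  H_0: rank C_0 − rank ∂_1 = 7 − 6 = 1, and the invariant factors of ∂_1 are all 1, so H_0 ≅ Z.
  H_1: rank ker ∂_1 − rank ∂_2 = (18 − 6) − 12 = 0, and ∂_2 has invariant factor 2 > 1, so H_1 ≅ Z/2.
  H_2: rank ker ∂_2 − rank ∂_3 = (12 − 12) − 0 = 0, and there is no ∂_3, so H_2 ≅ 0.

As a check, the Euler characteristic is 7 − 18 + 12 = 1, which agrees with 1 − 0 + 0 = 1.
(K is a triangulation of the real projective plane RP^2.)

H_0 ≅ Z,  H_1 ≅ Z/2,  H_2 = 0.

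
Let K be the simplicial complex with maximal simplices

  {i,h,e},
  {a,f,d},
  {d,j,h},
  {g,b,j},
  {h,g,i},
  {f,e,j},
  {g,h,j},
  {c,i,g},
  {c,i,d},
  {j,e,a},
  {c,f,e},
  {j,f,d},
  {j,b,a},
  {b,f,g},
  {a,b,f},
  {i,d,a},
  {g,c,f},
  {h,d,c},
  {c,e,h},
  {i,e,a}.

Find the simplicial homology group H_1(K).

Order the vertices as a < b < c < d < e < f < g < h < i < j. Listing each simplex with vertices in this order, K has dimension 2 with simplices:

  0-simplices (10): a, b, c, d, e, f, g, h, i, j
  1-simplices (30): ab, ad, ae, af, ai, aj, bf, bg, bj, cd, ce, cf, cg, ch, ci, df, dh, di, dj, ef, eh, ei, ej, fg, fj, gh, gi, gj, hi, hj
  2-simplices (20): abf, abj, adf, adi, aei, aej, bfg, bgj, cdh, cdi, cef, ceh, cfg, cgi, dfj, dhj, efj, ehi, ghi, ghj

giving chain groups C_0 ≅ Z^10, C_1 ≅ Z^30, C_2 ≅ Z^20.

Boundary ∂_1: C_1 → C_0 maps an edge to its endpoints' difference, ∂[p,q] = q − p. For instance
  ∂fg = g − f.
As a 10×30 matrix over Z this has rank 9, with invariant factors (1,1,1,1,1,1,1,1,1).

Boundary ∂_2: C_2 → C_1 maps a triangle to the signed sum of its edges. For instance
  ∂ghi = hi − gi + gh,
  ∂ghj = hj − gj + gh.
This gives a 30×20 integer matrix of rank 20; reducing to Smith normal form yields diagonal entries (1,1,1,1,1,1,1,1,1,1,1,1,1,1,1,1,1,1,1,2).

From H_k ≅ ker(∂_k) / im(∂_{k+1}) we obtain:

  H_1: rank ker ∂_1 − rank ∂_2 = (30 − 9) − 20 = 1, and ∂_2 has invariant factor 2 > 1, so H_1 = Z ⊕ Z_2.

(K is a triangulation of the Klein bottle.)

H_1 ≅ Z ⊕ Z_2.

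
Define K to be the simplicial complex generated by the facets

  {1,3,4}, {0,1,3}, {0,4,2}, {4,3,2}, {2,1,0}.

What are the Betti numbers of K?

Take the total order 0 < 1 < 2 < 3 < 4 on the vertex set. Then K (dimension 2) consists of the simplices:

  0-simplices (5): [0], [1], [2], [3], [4]
  1-simplices (10): [0,1], [0,2], [0,3], [0,4], [1,2], [1,3], [1,4], [2,3], [2,4], [3,4]
  2-simplices (5): [0,1,2], [0,1,3], [0,2,4], [1,3,4], [2,3,4]

giving chain groups C_0 ≅ Z^5, C_1 ≅ Z^10, C_2 ≅ Z^5.

∂_1: C_1 → C_0 is given by ∂[p,q] = [q] − [p]. For instance
  ∂[0,3] = [3] − [0].
The 5×10 boundary matrix has rank 4 and Smith normal form diag(1,1,1,1).

Boundary ∂_2: C_2 → C_1 maps a triangle to the signed sum of its edges. For instance
  ∂[0,1,2] = [1,2] − [0,2] + [0,1],
  ∂[0,1,3] = [1,3] − [0,3] + [0,1].
This gives a 10×5 integer matrix of rank 5; reducing to Smith normal form yields diagonal entries (1,1,1,1,1).

From H_k ≅ ker(∂_k) / im(∂_{k+1}) we obtain:

  H_0: rank C_0 − rank ∂_1 = 5 − 4 = 1, and the invariant factors of ∂_1 are all 1, so H_0 ≅ Z.
  H_1: rank ker ∂_1 − rank ∂_2 = (10 − 4) − 5 = 1, and the invariant factors of ∂_2 are all 1, so H_1 ≅ Z.
  H_2: rank ker ∂_2 − rank ∂_3 = (5 − 5) − 0 = 0, and there is no ∂_3, so H_2 ≅ 0.

Hence the Betti numbers are b_0 = 1, b_1 = 1, b_2 = 0.

b_0 = 1, b_1 = 1, b_2 = 0.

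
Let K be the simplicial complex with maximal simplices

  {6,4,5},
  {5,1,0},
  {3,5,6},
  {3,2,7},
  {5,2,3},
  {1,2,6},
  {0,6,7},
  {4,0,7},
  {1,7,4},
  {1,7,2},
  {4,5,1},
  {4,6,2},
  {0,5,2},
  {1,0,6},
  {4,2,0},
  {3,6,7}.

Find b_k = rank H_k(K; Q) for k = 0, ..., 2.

We work with the vertex ordering 0 < 1 < 2 < 3 < 4 < 5 < 6 < 7. The simplices of K, each written with vertices in increasing order, are:

  0-simplices (8): [0], [1], [2], [3], [4], [5], [6], [7]
  1-simplices (24): (24 of them)
  2-simplices (16): [0,1,5], [0,1,6], [0,2,4], [0,2,5], [0,4,7], [0,6,7], [1,2,6], [1,2,7], [1,4,5], [1,4,7], [2,3,5], [2,3,7], [2,4,6], [3,5,6], [3,6,7], [4,5,6]

so the chain groups are C_0 ≅ Z^8, C_1 ≅ Z^24, C_2 ≅ Z^16.

Boundary ∂_1: C_1 → C_0 maps an edge to its endpoints' difference, ∂[p,q] = q − p. For instance
  ∂[4,7] = [7] − [4].
The 8×24 boundary matrix has rank 7 and Smith normal form diag(1,1,1,1,1,1,1).

The boundary map ∂_2: C_2 → C_1 maps a triangle to the signed sum of its edges. For instance
  ∂[0,1,5] = [1,5] − [0,5] + [0,1],
  ∂[0,1,6] = [1,6] − [0,6] + [0,1].
As a 24×16 matrix over Z this has rank 15, with invariant factors (1,1,1,1,1,1,1,1,1,1,1,1,1,1,1).

Reading off H_k = ker ∂_k / im ∂_{k+1}:

  H_0: rank C_0 − rank ∂_1 = 8 − 7 = 1, and the invariant factors of ∂_1 are all 1, so H_0 = Z.
  H_1: rank ker ∂_1 − rank ∂_2 = (24 − 7) − 15 = 2, and the invariant factors of ∂_2 are all 1, so H_1 = Z^2.
  H_2: rank ker ∂_2 − rank ∂_3 = (16 − 15) − 0 = 1, and there is no ∂_3, so H_2 = Z.

Hence the Betti numbers are b_0 = 1, b_1 = 2, b_2 = 1.

b_0 = 1, b_1 = 2, b_2 = 1.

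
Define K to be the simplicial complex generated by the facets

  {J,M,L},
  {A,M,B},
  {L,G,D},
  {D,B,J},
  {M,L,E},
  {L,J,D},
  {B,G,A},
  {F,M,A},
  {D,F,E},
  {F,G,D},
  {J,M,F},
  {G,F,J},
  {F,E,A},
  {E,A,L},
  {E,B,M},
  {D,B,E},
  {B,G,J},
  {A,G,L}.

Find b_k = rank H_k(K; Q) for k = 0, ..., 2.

Fix the vertex order A < B < D < E < F < G < J < L < M and write every simplex with vertices in increasing order. Then dim K = 2 and the simplices of K are:

  0-simplices (9): A, B, D, E, F, G, J, L, M
  1-simplices (27): AB, AE, AF, AG, AL, AM, BD, BE, BG, BJ, BM, DE, DF, DG, DJ, DL, EF, EL, EM, FG, FJ, FM, GJ, GL, JL, JM, LM
  2-simplices (18): ABG, ABM, AEF, AEL, AFM, AGL, BDE, BDJ, BEM, BGJ, DEF, DFG, DGL, DJL, ELM, FGJ, FJM, JLM

Hence C_0 ≅ Z^9, C_1 ≅ Z^27, C_2 ≅ Z^18.

∂_1: C_1 → C_0 is given by ∂[p,q] = [q] − [p]. For instance
  ∂DL = L − D.
The 9×27 boundary matrix has rank 8 and Smith normal form diag(1,1,1,1,1,1,1,1).

Boundary ∂_2: C_2 → C_1 sends each 2-simplex [p,q,r] to [q,r] − [p,r] + [p,q]. For instance
  ∂BDJ = DJ − BJ + BD,
  ∂ABM = BM − AM + AB.
As a 27×18 matrix over Z this has rank 18, with invariant factors (1,1,1,1,1,1,1,1,1,1,1,1,1,1,1,1,1,2).

Computing H_k = (kernel of ∂_k) / (image of ∂_{k+1}):

  H_0: rank C_0 − rank ∂_1 = 9 − 8 = 1, and the invariant factors of ∂_1 are all 1, so H_0 = Z.
  H_1: rank ker ∂_1 − rank ∂_2 = (27 − 8) − 18 = 1, and ∂_2 has invariant factor 2 > 1, so H_1 = Z × Z/2.
  H_2: rank ker ∂_2 − rank ∂_3 = (18 − 18) − 0 = 0, and there is no ∂_3, so H_2 = 0.

As a check, the Euler characteristic is 9 − 27 + 18 = 0, which agrees with 1 − 1 + 0 = 0.

Hence the Betti numbers are b_0 = 1, b_1 = 1, b_2 = 0.

b_0 = 1, b_1 = 1, b_2 = 0.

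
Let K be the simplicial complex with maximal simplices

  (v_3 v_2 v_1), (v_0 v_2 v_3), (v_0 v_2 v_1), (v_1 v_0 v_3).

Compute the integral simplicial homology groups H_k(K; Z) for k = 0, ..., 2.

H_0 ≅ Z,  H_1 = 0,  H_2 ≅ Z.

We work with the vertex ordering v_0 < v_1 < v_2 < v_3. The simplices of K, each written with vertices in increasing order, are:

  0-simplices (4): [v_0], [v_1], [v_2], [v_3]
  1-simplices (6): [v_0,v_1], [v_0,v_2], [v_0,v_3], [v_1,v_2], [v_1,v_3], [v_2,v_3]
  2-simplices (4): [v_0,v_1,v_2], [v_0,v_1,v_3], [v_0,v_2,v_3], [v_1,v_2,v_3]

giving chain groups C_0 ≅ Z^4, C_1 ≅ Z^6, C_2 ≅ Z^4.

∂_1: C_1 → C_0 maps an edge to its endpoints' difference, ∂[p,q] = q − p.
As a 4×6 matrix over Z this has rank 3, with invariant factors (1,1,1).

Boundary ∂_2: C_2 → C_1 acts by ∂[p,q,r] = [q,r] − [p,r] + [p,q]. For instance
  ∂[v_0,v_2,v_3] = [v_2,v_3] − [v_0,v_3] + [v_0,v_2],
  ∂[v_1,v_2,v_3] = [v_2,v_3] − [v_1,v_3] + [v_1,v_2].
The resulting 6×4 matrix has rank 3, and its Smith normal form has invariant factors (1,1,1).

Computing H_k = (kernel of ∂_k) / (image of ∂_{k+1}):

  H_0: rank C_0 − rank ∂_1 = 4 − 3 = 1, and the invariant factors of ∂_1 are all 1, so H_0 ≅ Z.
  H_1: rank ker ∂_1 − rank ∂_2 = (6 − 3) − 3 = 0, and the invariant factors of ∂_2 are all 1, so H_1 ≅ 0.
  H_2: rank ker ∂_2 − rank ∂_3 = (4 − 3) − 0 = 1, and there is no ∂_3, so H_2 ≅ Z.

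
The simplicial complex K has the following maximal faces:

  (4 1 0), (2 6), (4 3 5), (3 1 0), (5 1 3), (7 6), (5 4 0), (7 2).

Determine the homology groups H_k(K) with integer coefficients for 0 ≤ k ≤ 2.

H_0 ≅ Z^2,  H_1 ≅ Z^2,  H_2 = 0.

We work with the vertex ordering 0 < 1 < 2 < 3 < 4 < 5 < 6 < 7. The simplices of K, each written with vertices in increasing order, are:

  0-simplices (8): [0], [1], [2], [3], [4], [5], [6], [7]
  1-simplices (13): [0,1], [0,3], [0,4], [0,5], [1,3], [1,4], [1,5], [2,6], [2,7], [3,4], [3,5], [4,5], [6,7]
  2-simplices (5): [0,1,3], [0,1,4], [0,4,5], [1,3,5], [3,4,5]

giving chain groups C_0 ≅ Z^8, C_1 ≅ Z^13, C_2 ≅ Z^5.

Boundary ∂_1: C_1 → C_0 is given by ∂[p,q] = [q] − [p].
The 8×13 boundary matrix has rank 6 and Smith normal form diag(1,1,1,1,1,1).

The boundary map ∂_2: C_2 → C_1 sends each 2-simplex [p,q,r] to [q,r] − [p,r] + [p,q]. For instance
  ∂[1,3,5] = [3,5] − [1,5] + [1,3],
  ∂[0,1,4] = [1,4] − [0,4] + [0,1].
The 13×5 boundary matrix has rank 5 and Smith normal form diag(1,1,1,1,1).

Computing H_k = (kernel of ∂_k) / (image of ∂_{k+1}):

  H_0: rank C_0 − rank ∂_1 = 8 − 6 = 2, and the invariant factors of ∂_1 are all 1, so H_0 ≅ Z^2.
  H_1: rank ker ∂_1 − rank ∂_2 = (13 − 6) − 5 = 2, and the invariant factors of ∂_2 are all 1, so H_1 ≅ Z^2.
  H_2: rank ker ∂_2 − rank ∂_3 = (5 − 5) − 0 = 0, and there is no ∂_3, so H_2 ≅ 0.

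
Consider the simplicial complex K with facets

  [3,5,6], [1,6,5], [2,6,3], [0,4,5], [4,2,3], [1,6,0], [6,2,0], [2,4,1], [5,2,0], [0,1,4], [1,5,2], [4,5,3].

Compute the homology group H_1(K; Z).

Take the total order 0 < 1 < 2 < 3 < 4 < 5 < 6 on the vertex set. Then K (dimension 2) consists of the simplices:

  0-simplices (7): [0], [1], [2], [3], [4], [5], [6]
  1-simplices (18): [0,1], [0,2], [0,4], [0,5], [0,6], [1,2], [1,4], [1,5], [1,6], [2,3], [2,4], [2,5], [2,6], [3,4], [3,5], [3,6], [4,5], [5,6]
  2-simplices (12): [0,1,4], [0,1,6], [0,2,5], [0,2,6], [0,4,5], [1,2,4], [1,2,5], [1,5,6], [2,3,4], [2,3,6], [3,4,5], [3,5,6]

giving chain groups C_0 ≅ Z^7, C_1 ≅ Z^18, C_2 ≅ Z^12.

The boundary map ∂_1: C_1 → C_0 maps an edge to its endpoints' difference, ∂[p,q] = q − p.
The resulting 7×18 matrix has rank 6, and its Smith normal form has invariant factors (1,1,1,1,1,1).

The boundary map ∂_2: C_2 → C_1 maps a triangle to the signed sum of its edges. For instance
  ∂[3,5,6] = [5,6] − [3,6] + [3,5],
  ∂[1,2,4] = [2,4] − [1,4] + [1,2].
The 18×12 boundary matrix has rank 12 and Smith normal form diag(1,1,1,1,1,1,1,1,1,1,1,2).

Now H_k = ker ∂_k / im ∂_{k+1}, so:

  H_1: rank ker ∂_1 − rank ∂_2 = (18 − 6) − 12 = 0, and ∂_2 has invariant factor 2 > 1, so H_1 ≅ Z/2.

H_1 = Z/2.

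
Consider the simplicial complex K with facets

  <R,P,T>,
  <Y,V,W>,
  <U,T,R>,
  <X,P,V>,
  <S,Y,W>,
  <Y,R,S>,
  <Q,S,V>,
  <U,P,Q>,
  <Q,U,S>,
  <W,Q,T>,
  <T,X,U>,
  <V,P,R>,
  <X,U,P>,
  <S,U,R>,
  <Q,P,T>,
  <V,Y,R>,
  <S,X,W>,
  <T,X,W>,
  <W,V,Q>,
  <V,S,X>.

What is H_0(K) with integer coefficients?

K has 10 vertices, 30 edges, 20 triangles.
rank ∂_0 = 0, rank ∂_1 = 9 ⇒ b_0 = 10 − 0 − 9 = 1; all invariant factors of ∂_1 are 1 so no torsion. So H_0 ≅ Z.

H_0 ≅ Z.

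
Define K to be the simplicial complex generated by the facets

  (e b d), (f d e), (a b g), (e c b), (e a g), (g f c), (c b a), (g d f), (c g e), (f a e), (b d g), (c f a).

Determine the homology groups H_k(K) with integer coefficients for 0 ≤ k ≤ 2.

H_0 = Z,  H_1 = Z/2,  H_2 = 0.

We work with the vertex ordering a < b < c < d < e < f < g. The simplices of K, each written with vertices in increasing order, are:

  0-simplices (7): a, b, c, d, e, f, g
  1-simplices (18): ab, ac, ae, af, ag, bc, bd, be, bg, ce, cf, cg, de, df, dg, ef, eg, fg
  2-simplices (12): abc, abg, acf, aef, aeg, bce, bde, bdg, ceg, cfg, def, dfg

so the chain groups are C_0 ≅ Z^7, C_1 ≅ Z^18, C_2 ≅ Z^12.

∂_1: C_1 → C_0 is given by ∂[p,q] = [q] − [p].
This gives a 7×18 integer matrix of rank 6; reducing to Smith normal form yields diagonal entries (1,1,1,1,1,1).

∂_2: C_2 → C_1 maps a triangle to the signed sum of its edges. For instance
  ∂bdg = dg − bg + bd,
  ∂acf = cf − af + ac.
As a 18×12 matrix over Z this has rank 12, with invariant factors (1,1,1,1,1,1,1,1,1,1,1,2).

From H_k ≅ ker(∂_k) / im(∂_{k+1}) we obtain:

  H_0: rank C_0 − rank ∂_1 = 7 − 6 = 1, and the invariant factors of ∂_1 are all 1, so H_0 = Z.
  H_1: rank ker ∂_1 − rank ∂_2 = (18 − 6) − 12 = 0, and ∂_2 has invariant factor 2 > 1, so H_1 = Z/2.
  H_2: rank ker ∂_2 − rank ∂_3 = (12 − 12) − 0 = 0, and there is no ∂_3, so H_2 = 0.

As a check, the Euler characteristic is 7 − 18 + 12 = 1, which agrees with 1 − 0 + 0 = 1.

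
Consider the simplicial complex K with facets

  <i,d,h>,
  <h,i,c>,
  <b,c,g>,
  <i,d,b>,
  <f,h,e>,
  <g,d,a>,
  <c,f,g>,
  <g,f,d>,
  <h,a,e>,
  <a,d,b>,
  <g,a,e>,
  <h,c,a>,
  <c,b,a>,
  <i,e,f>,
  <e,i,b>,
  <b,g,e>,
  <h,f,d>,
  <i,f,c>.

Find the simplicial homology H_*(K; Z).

H_0 = Z,  H_1 = Z ⊕ Z/2Z,  H_2 = 0.

We work with the vertex ordering a < b < c < d < e < f < g < h < i. The simplices of K, each written with vertices in increasing order, are:

  0-simplices (9): a, b, c, d, e, f, g, h, i
  1-simplices (27): ab, ac, ad, ae, ag, ah, bc, bd, be, bg, bi, cf, cg, ch, ci, df, dg, dh, di, ef, eg, eh, ei, fg, fh, fi, hi
  2-simplices (18): abc, abd, ach, adg, aeg, aeh, bcg, bdi, beg, bei, cfg, cfi, chi, dfg, dfh, dhi, efh, efi

giving chain groups C_0 ≅ Z^9, C_1 ≅ Z^27, C_2 ≅ Z^18.

The boundary map ∂_1: C_1 → C_0 sends each edge [p,q] (with p < q) to q − p.
This gives a 9×27 integer matrix of rank 8; reducing to Smith normal form yields diagonal entries (1,1,1,1,1,1,1,1).

The boundary map ∂_2: C_2 → C_1 maps a triangle to the signed sum of its edges. For instance
  ∂dhi = hi − di + dh,
  ∂abc = bc − ac + ab.
This gives a 27×18 integer matrix of rank 18; reducing to Smith normal form yields diagonal entries (1,1,1,1,1,1,1,1,1,1,1,1,1,1,1,1,1,2).

Computing H_k = (kernel of ∂_k) / (image of ∂_{k+1}):

  H_0: rank C_0 − rank ∂_1 = 9 − 8 = 1, and the invariant factors of ∂_1 are all 1, so H_0 ≅ Z.
  H_1: rank ker ∂_1 − rank ∂_2 = (27 − 8) − 18 = 1, and ∂_2 has invariant factor 2 > 1, so H_1 ≅ Z ⊕ Z/2Z.
  H_2: rank ker ∂_2 − rank ∂_3 = (18 − 18) − 0 = 0, and there is no ∂_3, so H_2 ≅ 0.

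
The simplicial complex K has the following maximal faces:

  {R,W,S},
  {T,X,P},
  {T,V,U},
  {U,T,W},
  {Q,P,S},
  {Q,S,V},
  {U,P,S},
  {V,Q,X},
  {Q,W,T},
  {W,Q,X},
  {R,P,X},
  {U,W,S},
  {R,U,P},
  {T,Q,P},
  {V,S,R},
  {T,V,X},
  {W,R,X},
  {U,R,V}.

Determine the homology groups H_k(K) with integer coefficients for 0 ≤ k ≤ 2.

Order the vertices as P < Q < R < S < T < U < V < W < X. Listing each simplex with vertices in this order, K has dimension 2 with simplices:

  0-simplices (9): P, Q, R, S, T, U, V, W, X
  1-simplices (27): PQ, PR, PS, PT, PU, PX, QS, QT, QV, QW, QX, RS, RU, RV, RW, RX, SU, SV, SW, TU, TV, TW, TX, UV, UW, VX, WX
  2-simplices (18): PQS, PQT, PRU, PRX, PSU, PTX, QSV, QTW, QVX, QWX, RSV, RSW, RUV, RWX, SUW, TUV, TUW, TVX

so the chain groups are C_0 ≅ Z^9, C_1 ≅ Z^27, C_2 ≅ Z^18.

∂_1: C_1 → C_0 maps an edge to its endpoints' difference, ∂[p,q] = q − p.
This gives a 9×27 integer matrix of rank 8; reducing to Smith normal form yields diagonal entries (1,1,1,1,1,1,1,1).

The boundary map ∂_2: C_2 → C_1 maps a triangle to the signed sum of its edges. For instance
  ∂PRX = RX − PX + PR,
  ∂TUV = UV − TV + TU.
The resulting 27×18 matrix has rank 18, and its Smith normal form has invariant factors (1,1,1,1,1,1,1,1,1,1,1,1,1,1,1,1,1,2).

From H_k ≅ ker(∂_k) / im(∂_{k+1}) we obtain:

  H_0: rank C_0 − rank ∂_1 = 9 − 8 = 1, and the invariant factors of ∂_1 are all 1, so H_0 ≅ Z.
  H_1: rank ker ∂_1 − rank ∂_2 = (27 − 8) − 18 = 1, and ∂_2 has invariant factor 2 > 1, so H_1 ≅ Z ⊕ Z/2.
  H_2: rank ker ∂_2 − rank ∂_3 = (18 − 18) − 0 = 0, and there is no ∂_3, so H_2 ≅ 0.

As a check, the Euler characteristic is 9 − 27 + 18 = 0, which agrees with 1 − 1 + 0 = 0.

H_0 ≅ Z,  H_1 ≅ Z ⊕ Z/2,  H_2 = 0.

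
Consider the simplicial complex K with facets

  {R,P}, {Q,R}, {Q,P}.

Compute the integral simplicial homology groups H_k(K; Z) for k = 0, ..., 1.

H_0 = Z,  H_1 = Z.

We work with the vertex ordering P < Q < R. The simplices of K, each written with vertices in increasing order, are:

  0-simplices (3): P, Q, R
  1-simplices (3): PQ, PR, QR

so the chain groups are C_0 ≅ Z^3, C_1 ≅ Z^3.

The boundary map ∂_1: C_1 → C_0 is given by ∂[p,q] = [q] − [p]. For instance
  ∂QR = R − Q.
The resulting 3×3 matrix has rank 2, and its Smith normal form has invariant factors (1,1).

From H_k ≅ ker(∂_k) / im(∂_{k+1}) we obtain:

  H_0: rank C_0 − rank ∂_1 = 3 − 2 = 1, and the invariant factors of ∂_1 are all 1, so H_0 ≅ Z.
  H_1: rank ker ∂_1 − rank ∂_2 = (3 − 2) − 0 = 1, and there is no ∂_2, so H_1 ≅ Z.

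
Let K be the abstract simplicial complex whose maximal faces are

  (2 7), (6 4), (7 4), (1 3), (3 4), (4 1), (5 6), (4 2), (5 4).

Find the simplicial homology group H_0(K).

K has 7 vertices, 9 edges.
rank ∂_0 = 0, rank ∂_1 = 6 ⇒ b_0 = 7 − 0 − 6 = 1; all invariant factors of ∂_1 are 1 so no torsion. So H_0 = Z.

H_0 = Z.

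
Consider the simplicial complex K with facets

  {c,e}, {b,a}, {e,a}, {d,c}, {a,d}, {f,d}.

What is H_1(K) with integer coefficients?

H_1 ≅ Z.

Take the total order a < b < c < d < e < f on the vertex set. Then K (dimension 1) consists of the simplices:

  0-simplices (6): a, b, c, d, e, f
  1-simplices (6): ab, ad, ae, cd, ce, df

giving chain groups C_0 ≅ Z^6, C_1 ≅ Z^6.

Boundary ∂_1: C_1 → C_0 is given by ∂[p,q] = [q] − [p]. For instance
  ∂cd = d − c.
The 6×6 boundary matrix has rank 5 and Smith normal form diag(1,1,1,1,1).

Reading off H_k = ker ∂_k / im ∂_{k+1}:

  H_1: rank ker ∂_1 − rank ∂_2 = (6 − 5) − 0 = 1, and there is no ∂_2, so H_1 ≅ Z.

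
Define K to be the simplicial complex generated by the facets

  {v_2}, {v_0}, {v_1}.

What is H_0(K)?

K has 3 vertices.
rank ∂_0 = 0, rank ∂_1 = 0 ⇒ b_0 = 3 − 0 − 0 = 3. So H_0 ≅ Z^3.

H_0 ≅ Z^3.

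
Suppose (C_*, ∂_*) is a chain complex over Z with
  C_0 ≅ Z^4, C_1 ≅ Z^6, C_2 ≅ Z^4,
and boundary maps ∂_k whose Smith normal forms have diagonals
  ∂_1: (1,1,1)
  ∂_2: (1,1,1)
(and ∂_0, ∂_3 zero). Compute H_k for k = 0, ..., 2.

H_0: b_0 = 4 − 0 − 3 = 1; torsion from ∂_1 factors > 1: none. So H_0 = Z.
H_1: b_1 = 6 − 3 − 3 = 0; torsion from ∂_2 factors > 1: none. So H_1 = 0.
H_2: b_2 = 4 − 3 − 0 = 1; torsion from ∂_3 factors > 1: none. So H_2 = Z.

H_0 = Z,  H_1 = 0,  H_2 = Z.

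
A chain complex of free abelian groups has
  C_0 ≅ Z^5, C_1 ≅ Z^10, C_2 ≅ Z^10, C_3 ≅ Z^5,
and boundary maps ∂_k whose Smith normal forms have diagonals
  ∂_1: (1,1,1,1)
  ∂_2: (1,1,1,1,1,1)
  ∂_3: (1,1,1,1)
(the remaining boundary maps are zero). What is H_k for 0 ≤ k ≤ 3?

H_0: b_0 = 5 − 0 − 4 = 1; torsion from ∂_1 factors > 1: none. So H_0 ≅ Z.
H_1: b_1 = 10 − 4 − 6 = 0; torsion from ∂_2 factors > 1: none. So H_1 ≅ 0.
H_2: b_2 = 10 − 6 − 4 = 0; torsion from ∂_3 factors > 1: none. So H_2 ≅ 0.
H_3: b_3 = 5 − 4 − 0 = 1; torsion from ∂_4 factors > 1: none. So H_3 ≅ Z.

H_0 ≅ Z,  H_1 = 0,  H_2 = 0,  H_3 ≅ Z.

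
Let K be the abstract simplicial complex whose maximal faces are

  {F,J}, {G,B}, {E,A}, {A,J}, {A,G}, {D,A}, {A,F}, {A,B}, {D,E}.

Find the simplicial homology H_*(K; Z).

H_0 = Z,  H_1 = Z^3.

Order the vertices as A < B < D < E < F < G < J. Listing each simplex with vertices in this order, K has dimension 1 with simplices:

  0-simplices (7): A, B, D, E, F, G, J
  1-simplices (9): AB, AD, AE, AF, AG, AJ, BG, DE, FJ

giving chain groups C_0 ≅ Z^7, C_1 ≅ Z^9.

Boundary ∂_1: C_1 → C_0 is given by ∂[p,q] = [q] − [p].
This gives a 7×9 integer matrix of rank 6; reducing to Smith normal form yields diagonal entries (1,1,1,1,1,1).

Now H_k = ker ∂_k / im ∂_{k+1}, so:

  H_0: rank C_0 − rank ∂_1 = 7 − 6 = 1, and the invariant factors of ∂_1 are all 1, so H_0 = Z.
  H_1: rank ker ∂_1 − rank ∂_2 = (9 − 6) − 0 = 3, and there is no ∂_2, so H_1 = Z^3.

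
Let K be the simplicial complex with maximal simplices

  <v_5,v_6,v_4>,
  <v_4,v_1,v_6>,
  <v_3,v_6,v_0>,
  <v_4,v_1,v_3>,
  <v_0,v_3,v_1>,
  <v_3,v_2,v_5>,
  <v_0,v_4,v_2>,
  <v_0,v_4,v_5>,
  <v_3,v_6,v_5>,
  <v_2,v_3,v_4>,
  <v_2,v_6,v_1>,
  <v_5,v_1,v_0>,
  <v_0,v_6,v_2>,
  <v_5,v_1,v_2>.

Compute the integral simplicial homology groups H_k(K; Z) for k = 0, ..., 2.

H_0 = Z,  H_1 = Z^2,  H_2 = Z.

Fix the vertex order v_0 < v_1 < v_2 < v_3 < v_4 < v_5 < v_6 and write every simplex with vertices in increasing order. Then dim K = 2 and the simplices of K are:

  0-simplices (7): [v_0], [v_1], [v_2], [v_3], [v_4], [v_5], [v_6]
  1-simplices (21): (21 of them)
  2-simplices (14): (14 of them)

giving chain groups C_0 ≅ Z^7, C_1 ≅ Z^21, C_2 ≅ Z^14.

Boundary ∂_1: C_1 → C_0 is given by ∂[p,q] = [q] − [p]. For instance
  ∂[v_0,v_4] = [v_4] − [v_0].
The 7×21 boundary matrix has rank 6 and Smith normal form diag(1,1,1,1,1,1).

∂_2: C_2 → C_1 acts by ∂[p,q,r] = [q,r] − [p,r] + [p,q]. For instance
  ∂[v_1,v_4,v_6] = [v_4,v_6] − [v_1,v_6] + [v_1,v_4],
  ∂[v_0,v_1,v_5] = [v_1,v_5] − [v_0,v_5] + [v_0,v_1].
As a 21×14 matrix over Z this has rank 13, with invariant factors (1,1,1,1,1,1,1,1,1,1,1,1,1).

Now H_k = ker ∂_k / im ∂_{k+1}, so:

  H_0: rank C_0 − rank ∂_1 = 7 − 6 = 1, and the invariant factors of ∂_1 are all 1, so H_0 ≅ Z.
  H_1: rank ker ∂_1 − rank ∂_2 = (21 − 6) − 13 = 2, and the invariant factors of ∂_2 are all 1, so H_1 ≅ Z^2.
  H_2: rank ker ∂_2 − rank ∂_3 = (14 − 13) − 0 = 1, and there is no ∂_3, so H_2 ≅ Z.

(K is a triangulation of the torus T^2.)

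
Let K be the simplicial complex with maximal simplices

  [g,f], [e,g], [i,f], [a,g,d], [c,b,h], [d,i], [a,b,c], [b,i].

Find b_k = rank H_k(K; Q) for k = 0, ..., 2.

b_0 = 1, b_1 = 2, b_2 = 0.

Take the total order a < b < c < d < e < f < g < h < i on the vertex set. Then K (dimension 2) consists of the simplices:

  0-simplices (9): a, b, c, d, e, f, g, h, i
  1-simplices (13): ab, ac, ad, ag, bc, bh, bi, ch, dg, di, eg, fg, fi
  2-simplices (3): abc, adg, bch

so the chain groups are C_0 ≅ Z^9, C_1 ≅ Z^13, C_2 ≅ Z^3.

The boundary map ∂_1: C_1 → C_0 is given by ∂[p,q] = [q] − [p]. For instance
  ∂di = i − d.
This gives a 9×13 integer matrix of rank 8; reducing to Smith normal form yields diagonal entries (1,1,1,1,1,1,1,1).

The boundary map ∂_2: C_2 → C_1 acts by ∂[p,q,r] = [q,r] − [p,r] + [p,q]. For instance
  ∂bch = ch − bh + bc,
  ∂adg = dg − ag + ad.
The resulting 13×3 matrix has rank 3, and its Smith normal form has invariant factors (1,1,1).

Computing H_k = (kernel of ∂_k) / (image of ∂_{k+1}):

  H_0: rank C_0 − rank ∂_1 = 9 − 8 = 1, and the invariant factors of ∂_1 are all 1, so H_0 ≅ Z.
  H_1: rank ker ∂_1 − rank ∂_2 = (13 − 8) − 3 = 2, and the invariant factors of ∂_2 are all 1, so H_1 ≅ Z^2.
  H_2: rank ker ∂_2 − rank ∂_3 = (3 − 3) − 0 = 0, and there is no ∂_3, so H_2 ≅ 0.

As a check, the Euler characteristic is 9 − 13 + 3 = -1, which agrees with 1 − 2 + 0 = -1.

Hence the Betti numbers are b_0 = 1, b_1 = 2, b_2 = 0.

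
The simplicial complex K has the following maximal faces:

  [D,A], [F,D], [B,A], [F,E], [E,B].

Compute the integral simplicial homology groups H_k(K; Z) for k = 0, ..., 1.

Take the total order A < B < D < E < F on the vertex set. Then K (dimension 1) consists of the simplices:

  0-simplices (5): A, B, D, E, F
  1-simplices (5): AB, AD, BE, DF, EF

giving chain groups C_0 ≅ Z^5, C_1 ≅ Z^5.

The boundary map ∂_1: C_1 → C_0 maps an edge to its endpoints' difference, ∂[p,q] = q − p.
The 5×5 boundary matrix has rank 4 and Smith normal form diag(1,1,1,1).

Now H_k = ker ∂_k / im ∂_{k+1}, so:

  H_0: rank C_0 − rank ∂_1 = 5 − 4 = 1, and the invariant factors of ∂_1 are all 1, so H_0 ≅ Z.
  H_1: rank ker ∂_1 − rank ∂_2 = (5 − 4) − 0 = 1, and there is no ∂_2, so H_1 ≅ Z.

H_0 = Z,  H_1 = Z.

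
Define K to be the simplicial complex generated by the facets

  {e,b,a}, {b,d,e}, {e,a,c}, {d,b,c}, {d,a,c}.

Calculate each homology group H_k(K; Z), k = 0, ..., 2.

Take the total order a < b < c < d < e on the vertex set. Then K (dimension 2) consists of the simplices:

  0-simplices (5): a, b, c, d, e
  1-simplices (10): ab, ac, ad, ae, bc, bd, be, cd, ce, de
  2-simplices (5): abe, acd, ace, bcd, bde

giving chain groups C_0 ≅ Z^5, C_1 ≅ Z^10, C_2 ≅ Z^5.

Boundary ∂_1: C_1 → C_0 is given by ∂[p,q] = [q] − [p].
As a 5×10 matrix over Z this has rank 4, with invariant factors (1,1,1,1).

∂_2: C_2 → C_1 acts by ∂[p,q,r] = [q,r] − [p,r] + [p,q]. For instance
  ∂abe = be − ae + ab,
  ∂bde = de − be + bd.
The 10×5 boundary matrix has rank 5 and Smith normal form diag(1,1,1,1,1).

Now H_k = ker ∂_k / im ∂_{k+1}, so:

  H_0: rank C_0 − rank ∂_1 = 5 − 4 = 1, and the invariant factors of ∂_1 are all 1, so H_0 = Z.
  H_1: rank ker ∂_1 − rank ∂_2 = (10 − 4) − 5 = 1, and the invariant factors of ∂_2 are all 1, so H_1 = Z.
  H_2: rank ker ∂_2 − rank ∂_3 = (5 − 5) − 0 = 0, and there is no ∂_3, so H_2 = 0.

H_0 = Z,  H_1 = Z,  H_2 = 0.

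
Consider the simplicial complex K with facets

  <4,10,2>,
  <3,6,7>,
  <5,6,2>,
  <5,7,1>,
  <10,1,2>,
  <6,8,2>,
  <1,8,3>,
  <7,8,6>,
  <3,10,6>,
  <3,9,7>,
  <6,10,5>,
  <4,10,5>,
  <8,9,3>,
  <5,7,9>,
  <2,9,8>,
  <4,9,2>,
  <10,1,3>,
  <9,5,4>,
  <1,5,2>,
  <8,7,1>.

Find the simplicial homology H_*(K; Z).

H_0 = Z,  H_1 = Z ⊕ Z/2Z,  H_2 = 0.

We work with the vertex ordering 1 < 2 < 3 < 4 < 5 < 6 < 7 < 8 < 9 < 10. The simplices of K, each written with vertices in increasing order, are:

  0-simplices (10): [1], [2], [3], [4], [5], [6], [7], [8], [9], [10]
  1-simplices (30): (30 of them)
  2-simplices (20): (20 of them)

so the chain groups are C_0 ≅ Z^10, C_1 ≅ Z^30, C_2 ≅ Z^20.

Boundary ∂_1: C_1 → C_0 maps an edge to its endpoints' difference, ∂[p,q] = q − p.
The resulting 10×30 matrix has rank 9, and its Smith normal form has invariant factors (1,1,1,1,1,1,1,1,1).

∂_2: C_2 → C_1 maps a triangle to the signed sum of its edges. For instance
  ∂[3,6,7] = [6,7] − [3,7] + [3,6],
  ∂[1,7,8] = [7,8] − [1,8] + [1,7].
This gives a 30×20 integer matrix of rank 20; reducing to Smith normal form yields diagonal entries (1,1,1,1,1,1,1,1,1,1,1,1,1,1,1,1,1,1,1,2).

From H_k ≅ ker(∂_k) / im(∂_{k+1}) we obtain:

  H_0: rank C_0 − rank ∂_1 = 10 − 9 = 1, and the invariant factors of ∂_1 are all 1, so H_0 ≅ Z.
  H_1: rank ker ∂_1 − rank ∂_2 = (30 − 9) − 20 = 1, and ∂_2 has invariant factor 2 > 1, so H_1 ≅ Z ⊕ Z/2Z.
  H_2: rank ker ∂_2 − rank ∂_3 = (20 − 20) − 0 = 0, and there is no ∂_3, so H_2 ≅ 0.

As a check, the Euler characteristic is 10 − 30 + 20 = 0, which agrees with 1 − 1 + 0 = 0.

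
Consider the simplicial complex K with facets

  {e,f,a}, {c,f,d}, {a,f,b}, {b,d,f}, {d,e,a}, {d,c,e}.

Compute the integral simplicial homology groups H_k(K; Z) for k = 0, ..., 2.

Fix the vertex order a < b < c < d < e < f and write every simplex with vertices in increasing order. Then dim K = 2 and the simplices of K are:

  0-simplices (6): a, b, c, d, e, f
  1-simplices (12): ab, ad, ae, af, bd, bf, cd, ce, cf, de, df, ef
  2-simplices (6): abf, ade, aef, bdf, cde, cdf

so the chain groups are C_0 ≅ Z^6, C_1 ≅ Z^12, C_2 ≅ Z^6.

Boundary ∂_1: C_1 → C_0 maps an edge to its endpoints' difference, ∂[p,q] = q − p. For instance
  ∂bf = f − b.
As a 6×12 matrix over Z this has rank 5, with invariant factors (1,1,1,1,1).

Boundary ∂_2: C_2 → C_1 maps a triangle to the signed sum of its edges. For instance
  ∂ade = de − ae + ad,
  ∂aef = ef − af + ae.
The resulting 12×6 matrix has rank 6, and its Smith normal form has invariant factors (1,1,1,1,1,1).

Computing H_k = (kernel of ∂_k) / (image of ∂_{k+1}):

  H_0: rank C_0 − rank ∂_1 = 6 − 5 = 1, and the invariant factors of ∂_1 are all 1, so H_0 = Z.
  H_1: rank ker ∂_1 − rank ∂_2 = (12 − 5) − 6 = 1, and the invariant factors of ∂_2 are all 1, so H_1 = Z.
  H_2: rank ker ∂_2 − rank ∂_3 = (6 − 6) − 0 = 0, and there is no ∂_3, so H_2 = 0.

As a check, the Euler characteristic is 6 − 12 + 6 = 0, which agrees with 1 − 1 + 0 = 0.

H_0 ≅ Z,  H_1 ≅ Z,  H_2 = 0.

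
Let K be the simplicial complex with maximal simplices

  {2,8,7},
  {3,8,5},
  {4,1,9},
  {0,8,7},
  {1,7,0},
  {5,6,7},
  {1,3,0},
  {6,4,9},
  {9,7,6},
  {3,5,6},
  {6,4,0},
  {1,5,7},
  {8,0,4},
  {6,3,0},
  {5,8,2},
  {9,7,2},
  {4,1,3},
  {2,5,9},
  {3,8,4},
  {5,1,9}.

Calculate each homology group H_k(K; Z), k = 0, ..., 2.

Fix the vertex order 0 < 1 < 2 < 3 < 4 < 5 < 6 < 7 < 8 < 9 and write every simplex with vertices in increasing order. Then dim K = 2 and the simplices of K are:

  0-simplices (10): [0], [1], [2], [3], [4], [5], [6], [7], [8], [9]
  1-simplices (30): (30 of them)
  2-simplices (20): (20 of them)

Hence C_0 ≅ Z^10, C_1 ≅ Z^30, C_2 ≅ Z^20.

The boundary map ∂_1: C_1 → C_0 maps an edge to its endpoints' difference, ∂[p,q] = q − p. For instance
  ∂[1,5] = [5] − [1].
The resulting 10×30 matrix has rank 9, and its Smith normal form has invariant factors (1,1,1,1,1,1,1,1,1).

The boundary map ∂_2: C_2 → C_1 sends each 2-simplex [p,q,r] to [q,r] − [p,r] + [p,q]. For instance
  ∂[0,7,8] = [7,8] − [0,8] + [0,7],
  ∂[1,5,7] = [5,7] − [1,7] + [1,5].
As a 30×20 matrix over Z this has rank 20, with invariant factors (1,1,1,1,1,1,1,1,1,1,1,1,1,1,1,1,1,1,1,2).

Now H_k = ker ∂_k / im ∂_{k+1}, so:

  H_0: rank C_0 − rank ∂_1 = 10 − 9 = 1, and the invariant factors of ∂_1 are all 1, so H_0 ≅ Z.
  H_1: rank ker ∂_1 − rank ∂_2 = (30 − 9) − 20 = 1, and ∂_2 has invariant factor 2 > 1, so H_1 ≅ Z ⊕ Z_2.
  H_2: rank ker ∂_2 − rank ∂_3 = (20 − 20) − 0 = 0, and there is no ∂_3, so H_2 ≅ 0.

As a check, the Euler characteristic is 10 − 30 + 20 = 0, which agrees with 1 − 1 + 0 = 0.
(K is a triangulation of the Klein bottle.)

H_0 = Z,  H_1 = Z ⊕ Z_2,  H_2 = 0.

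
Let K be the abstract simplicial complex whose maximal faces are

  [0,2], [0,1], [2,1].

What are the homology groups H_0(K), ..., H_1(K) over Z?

H_0 = Z,  H_1 = Z.

Fix the vertex order 0 < 1 < 2 and write every simplex with vertices in increasing order. Then dim K = 1 and the simplices of K are:

  0-simplices (3): [0], [1], [2]
  1-simplices (3): [0,1], [0,2], [1,2]

so the chain groups are C_0 ≅ Z^3, C_1 ≅ Z^3.

The boundary map ∂_1: C_1 → C_0 is given by ∂[p,q] = [q] − [p]. For instance
  ∂[0,1] = [1] − [0].
The resulting 3×3 matrix has rank 2, and its Smith normal form has invariant factors (1,1).

Now H_k = ker ∂_k / im ∂_{k+1}, so:

  H_0: rank C_0 − rank ∂_1 = 3 − 2 = 1, and the invariant factors of ∂_1 are all 1, so H_0 = Z.
  H_1: rank ker ∂_1 − rank ∂_2 = (3 − 2) − 0 = 1, and there is no ∂_2, so H_1 = Z.

(K is a triangulation of the circle S^1.)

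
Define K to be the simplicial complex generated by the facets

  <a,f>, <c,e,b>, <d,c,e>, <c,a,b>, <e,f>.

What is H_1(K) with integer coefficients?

We work with the vertex ordering a < b < c < d < e < f. The simplices of K, each written with vertices in increasing order, are:

  0-simplices (6): a, b, c, d, e, f
  1-simplices (9): ab, ac, af, bc, be, cd, ce, de, ef
  2-simplices (3): abc, bce, cde

giving chain groups C_0 ≅ Z^6, C_1 ≅ Z^9, C_2 ≅ Z^3.

Boundary ∂_1: C_1 → C_0 maps an edge to its endpoints' difference, ∂[p,q] = q − p.
This gives a 6×9 integer matrix of rank 5; reducing to Smith normal form yields diagonal entries (1,1,1,1,1).

∂_2: C_2 → C_1 acts by ∂[p,q,r] = [q,r] − [p,r] + [p,q]. For instance
  ∂bce = ce − be + bc,
  ∂cde = de − ce + cd.
The 9×3 boundary matrix has rank 3 and Smith normal form diag(1,1,1).

From H_k ≅ ker(∂_k) / im(∂_{k+1}) we obtain:

  H_1: rank ker ∂_1 − rank ∂_2 = (9 − 5) − 3 = 1, and the invariant factors of ∂_2 are all 1, so H_1 = Z.

H_1 = Z.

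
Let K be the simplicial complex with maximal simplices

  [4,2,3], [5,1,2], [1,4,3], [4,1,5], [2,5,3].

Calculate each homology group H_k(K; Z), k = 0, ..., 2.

Take the total order 1 < 2 < 3 < 4 < 5 on the vertex set. Then K (dimension 2) consists of the simplices:

  0-simplices (5): [1], [2], [3], [4], [5]
  1-simplices (10): [1,2], [1,3], [1,4], [1,5], [2,3], [2,4], [2,5], [3,4], [3,5], [4,5]
  2-simplices (5): [1,2,5], [1,3,4], [1,4,5], [2,3,4], [2,3,5]

Hence C_0 ≅ Z^5, C_1 ≅ Z^10, C_2 ≅ Z^5.

∂_1: C_1 → C_0 sends each edge [p,q] (with p < q) to q − p.
The 5×10 boundary matrix has rank 4 and Smith normal form diag(1,1,1,1).

The boundary map ∂_2: C_2 → C_1 maps a triangle to the signed sum of its edges. For instance
  ∂[1,4,5] = [4,5] − [1,5] + [1,4],
  ∂[1,3,4] = [3,4] − [1,4] + [1,3].
This gives a 10×5 integer matrix of rank 5; reducing to Smith normal form yields diagonal entries (1,1,1,1,1).

Reading off H_k = ker ∂_k / im ∂_{k+1}:

  H_0: rank C_0 − rank ∂_1 = 5 − 4 = 1, and the invariant factors of ∂_1 are all 1, so H_0 = Z.
  H_1: rank ker ∂_1 − rank ∂_2 = (10 − 4) − 5 = 1, and the invariant factors of ∂_2 are all 1, so H_1 = Z.
  H_2: rank ker ∂_2 − rank ∂_3 = (5 − 5) − 0 = 0, and there is no ∂_3, so H_2 = 0.

As a check, the Euler characteristic is 5 − 10 + 5 = 0, which agrees with 1 − 1 + 0 = 0.

H_0 ≅ Z,  H_1 ≅ Z,  H_2 = 0.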